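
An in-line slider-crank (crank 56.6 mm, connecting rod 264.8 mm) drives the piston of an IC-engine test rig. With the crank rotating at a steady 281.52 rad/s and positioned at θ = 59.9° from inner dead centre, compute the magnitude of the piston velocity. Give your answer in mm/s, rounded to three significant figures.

15300

ω = 281.5 rad/s
For an in-line slider-crank, x = r cosθ + √(L² − r² sin²θ), so v = −rω sinθ·[1 + r cosθ/√(L² − r² sin²θ)].
With r = 0.0566 m, L = 0.2648 m, θ = 59.9°: √(L² − r² sin²θ) = 0.26023 m.
v = −0.0566·281.5·0.86515·[1 + 0.0566·0.50151/0.26023] = -15.289 m/s.
|v| = 15.289 m/s = 15289 mm/s.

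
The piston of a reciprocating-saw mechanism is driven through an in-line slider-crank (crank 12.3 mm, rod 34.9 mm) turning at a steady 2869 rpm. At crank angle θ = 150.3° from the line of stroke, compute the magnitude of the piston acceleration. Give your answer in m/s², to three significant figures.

753

ω = 2π·2869/60 = 300.4 rad/s
x(θ) = r cosθ + √(L² − r² sin²θ); with ω constant, a = ω²·d²x/dθ².
d²x/dθ² = −r cosθ − r²(cos2θ)/√u − r⁴ sin²2θ/(4u^{3/2}),  u = L² − r² sin²θ = 0.00118087 m².
Substituting r = 0.0123 m, L = 0.0349 m, θ = 150.3°: d²x/dθ² = +0.0083386 m.
a = ω²·d²x/dθ² = (300.4)²·(+0.0083386) = +752.68 m/s²;  |a| = 752.68 m/s².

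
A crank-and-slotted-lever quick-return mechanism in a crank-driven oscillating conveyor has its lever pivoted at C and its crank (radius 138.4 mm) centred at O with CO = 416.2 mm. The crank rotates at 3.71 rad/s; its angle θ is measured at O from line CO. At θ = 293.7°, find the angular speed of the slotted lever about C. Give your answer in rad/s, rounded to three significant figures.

ω = 3.71 rad/s
Crank pin A relative to C: A = (d + r cosθ, r sinθ); lever angle φ = atan2(r sinθ, d + r cosθ).
Differentiating tanφ: φ̇ = rω(d cosθ + r)/(d² + r² + 2dr cosθ).
d² + r² + 2dr cosθ = |CA|² = 0.238683 m²;  d cosθ + r = +0.30569 m.
|ω_lever| = |0.1384·3.71·+0.30569| / 0.238683 = 0.65761 rad/s.

0.658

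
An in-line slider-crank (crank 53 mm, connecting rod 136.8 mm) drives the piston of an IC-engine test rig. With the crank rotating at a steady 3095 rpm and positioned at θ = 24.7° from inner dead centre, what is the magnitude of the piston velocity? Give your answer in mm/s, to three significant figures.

ω = 2π·3095/60 = 324.1 rad/s
For an in-line slider-crank, x = r cosθ + √(L² − r² sin²θ), so v = −rω sinθ·[1 + r cosθ/√(L² − r² sin²θ)].
With r = 0.053 m, L = 0.1368 m, θ = 24.7°: √(L² − r² sin²θ) = 0.135 m.
v = −0.053·324.1·0.41787·[1 + 0.053·0.90851/0.135] = -9.7383 m/s.
|v| = 9.7383 m/s = 9738.3 mm/s.

9740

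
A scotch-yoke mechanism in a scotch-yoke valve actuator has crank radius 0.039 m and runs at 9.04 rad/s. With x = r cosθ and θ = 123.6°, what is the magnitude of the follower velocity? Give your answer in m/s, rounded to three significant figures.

0.294

ω = 9.04 rad/s
x = r cosθ ⇒ ẋ = −rω sinθ.
|v| = rω|sinθ| = 0.039·9.04·|sin 123.6°| = 0.29365 m/s.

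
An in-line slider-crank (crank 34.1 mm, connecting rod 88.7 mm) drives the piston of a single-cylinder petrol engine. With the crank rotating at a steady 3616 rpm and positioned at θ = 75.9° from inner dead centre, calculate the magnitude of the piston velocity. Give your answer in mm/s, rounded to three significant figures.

13800

ω = 2π·3616/60 = 378.7 rad/s
For an in-line slider-crank, x = r cosθ + √(L² − r² sin²θ), so v = −rω sinθ·[1 + r cosθ/√(L² − r² sin²θ)].
With r = 0.0341 m, L = 0.0887 m, θ = 75.9°: √(L² − r² sin²θ) = 0.082304 m.
v = −0.0341·378.7·0.96987·[1 + 0.0341·0.24362/0.082304] = -13.788 m/s.
|v| = 13.788 m/s = 13788 mm/s.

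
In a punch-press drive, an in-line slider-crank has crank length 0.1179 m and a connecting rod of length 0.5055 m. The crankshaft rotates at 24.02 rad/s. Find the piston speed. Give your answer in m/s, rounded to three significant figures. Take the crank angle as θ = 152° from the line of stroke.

1.05

ω = 24.02 rad/s
For an in-line slider-crank, x = r cosθ + √(L² − r² sin²θ), so v = −rω sinθ·[1 + r cosθ/√(L² − r² sin²θ)].
With r = 0.1179 m, L = 0.5055 m, θ = 152°: √(L² − r² sin²θ) = 0.50246 m.
v = −0.1179·24.02·0.46947·[1 + 0.1179·-0.88295/0.50246] = -1.0541 m/s.
|v| = 1.0541 m/s.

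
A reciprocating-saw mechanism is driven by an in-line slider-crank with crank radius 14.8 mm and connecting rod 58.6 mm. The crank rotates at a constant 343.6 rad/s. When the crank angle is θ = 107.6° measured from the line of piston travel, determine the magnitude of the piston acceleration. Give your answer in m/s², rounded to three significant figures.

897

ω = 343.6 rad/s
x(θ) = r cosθ + √(L² − r² sin²θ); with ω constant, a = ω²·d²x/dθ².
d²x/dθ² = −r cosθ − r²(cos2θ)/√u − r⁴ sin²2θ/(4u^{3/2}),  u = L² − r² sin²θ = 0.00323495 m².
Substituting r = 0.0148 m, L = 0.0586 m, θ = 107.6°: d²x/dθ² = +0.0076004 m.
a = ω²·d²x/dθ² = (343.6)²·(+0.0076004) = +897.31 m/s²;  |a| = 897.31 m/s².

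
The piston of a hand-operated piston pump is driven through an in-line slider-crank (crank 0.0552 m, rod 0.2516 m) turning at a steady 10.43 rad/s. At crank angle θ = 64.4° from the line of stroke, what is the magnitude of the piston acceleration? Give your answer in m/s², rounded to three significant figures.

1.76

ω = 10.43 rad/s
x(θ) = r cosθ + √(L² − r² sin²θ); with ω constant, a = ω²·d²x/dθ².
d²x/dθ² = −r cosθ − r²(cos2θ)/√u − r⁴ sin²2θ/(4u^{3/2}),  u = L² − r² sin²θ = 0.0608244 m².
Substituting r = 0.0552 m, L = 0.2516 m, θ = 64.4°: d²x/dθ² = -0.016203 m.
a = ω²·d²x/dθ² = (10.43)²·(-0.016203) = -1.7627 m/s²;  |a| = 1.7627 m/s².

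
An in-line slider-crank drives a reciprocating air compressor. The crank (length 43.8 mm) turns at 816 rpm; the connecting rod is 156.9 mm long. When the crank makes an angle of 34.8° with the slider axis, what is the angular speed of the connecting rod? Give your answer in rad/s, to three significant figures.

19.8

ω = 85.45 rad/s (converted from 816 rpm).
The rod makes angle φ with the slider axis where L sinφ = r sinθ; differentiating, L cosφ·φ̇ = r ω cosθ.
L cosφ = √(L² − r² sin²θ) = 0.1549 m.
|ω_rod| = r ω |cosθ| / √(L² − r² sin²θ) = 0.0438·85.45·0.82115/0.1549 = 19.842 rad/s.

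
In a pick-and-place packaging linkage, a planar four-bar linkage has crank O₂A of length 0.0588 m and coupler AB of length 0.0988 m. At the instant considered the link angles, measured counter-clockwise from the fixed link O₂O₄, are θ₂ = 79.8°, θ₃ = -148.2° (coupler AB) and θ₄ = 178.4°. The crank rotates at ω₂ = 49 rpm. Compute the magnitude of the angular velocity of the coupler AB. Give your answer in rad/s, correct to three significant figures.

ω₂ = 5.131 rad/s (from 49 rpm).
Differentiating the loop-closure r₂e^{iθ₂}+r₃e^{iθ₃}=r₁+r₄e^{iθ₄} gives r₂ω₂e^{iθ₂}+r₃ω₃e^{iθ₃}=r₄ω₄e^{iθ₄}.
Eliminating the other unknown: ω₃ = r₂ω₂ sin(θ₄−θ₂) / [r₃ sin(θ₃−θ₄)].
Numerator sine = +0.98876; denominator sine = +0.55048.
Result = 0.0588·5.131·(+0.98876) / (0.0988·(+0.55048)) = +5.4852 rad/s; magnitude 5.4852 rad/s.

5.49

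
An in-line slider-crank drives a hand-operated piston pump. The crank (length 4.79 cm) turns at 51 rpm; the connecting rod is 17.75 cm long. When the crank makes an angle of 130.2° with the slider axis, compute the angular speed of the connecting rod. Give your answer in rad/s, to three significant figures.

ω = 5.341 rad/s (converted from 51 rpm).
The rod makes angle φ with the slider axis where L sinφ = r sinθ; differentiating, L cosφ·φ̇ = r ω cosθ.
L cosφ = √(L² − r² sin²θ) = 0.17369 m.
|ω_rod| = r ω |cosθ| / √(L² − r² sin²θ) = 0.0479·5.341·0.64546/0.17369 = 0.95067 rad/s.

0.951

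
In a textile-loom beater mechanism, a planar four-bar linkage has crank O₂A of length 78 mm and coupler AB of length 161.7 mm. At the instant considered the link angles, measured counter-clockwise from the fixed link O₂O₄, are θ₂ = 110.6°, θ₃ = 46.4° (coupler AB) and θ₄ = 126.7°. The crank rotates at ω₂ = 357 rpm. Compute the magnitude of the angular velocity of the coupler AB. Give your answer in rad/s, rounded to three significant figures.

ω₂ = 37.38 rad/s (from 357 rpm).
Differentiating the loop-closure r₂e^{iθ₂}+r₃e^{iθ₃}=r₁+r₄e^{iθ₄} gives r₂ω₂e^{iθ₂}+r₃ω₃e^{iθ₃}=r₄ω₄e^{iθ₄}.
Eliminating the other unknown: ω₃ = r₂ω₂ sin(θ₄−θ₂) / [r₃ sin(θ₃−θ₄)].
Numerator sine = +0.27731; denominator sine = -0.98570.
Result = 0.078·37.38·(+0.27731) / (0.1617·(-0.98570)) = -5.0735 rad/s; magnitude 5.0735 rad/s.

5.07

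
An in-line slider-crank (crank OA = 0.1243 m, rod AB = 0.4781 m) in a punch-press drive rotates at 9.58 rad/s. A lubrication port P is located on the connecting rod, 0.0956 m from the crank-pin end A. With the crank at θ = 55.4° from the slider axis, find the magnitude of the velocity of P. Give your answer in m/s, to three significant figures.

1.15

ω = 9.58 rad/s.  Crank-pin speed |V_A| = rω = 1.1908 m/s, perpendicular to OA.
Rod angle: sinφ = −(r/L) sinθ ⇒ φ = -12.357°; ω_rod = −rω cosθ/√(L²−r²sin²θ) = -1.4479 rad/s.
V_P = V_A + ω_rod × AP, with AP = 0.0956 m along the rod.
Components: V_Px = −rω sinθ − a·ω_rod·sinφ = -1.0098 m/s;  V_Py = rω cosθ + a·ω_rod·cosφ = +0.54098 m/s.
|V_P| = √(V_Px² + V_Py²) = 1.1456 m/s.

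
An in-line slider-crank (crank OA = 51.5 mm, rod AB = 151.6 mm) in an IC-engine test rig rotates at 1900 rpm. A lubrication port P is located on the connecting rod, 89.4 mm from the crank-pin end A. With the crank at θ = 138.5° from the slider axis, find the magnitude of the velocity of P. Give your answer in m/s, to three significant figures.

6.55

ω = 199 rad/s.  Crank-pin speed |V_A| = rω = 10.247 m/s, perpendicular to OA.
Rod angle: sinφ = −(r/L) sinθ ⇒ φ = -13.009°; ω_rod = −rω cosθ/√(L²−r²sin²θ) = +51.956 rad/s.
V_P = V_A + ω_rod × AP, with AP = 0.0894 m along the rod.
Components: V_Px = −rω sinθ − a·ω_rod·sinφ = -5.7442 m/s;  V_Py = rω cosθ + a·ω_rod·cosφ = -3.1487 m/s.
|V_P| = √(V_Px² + V_Py²) = 6.5506 m/s.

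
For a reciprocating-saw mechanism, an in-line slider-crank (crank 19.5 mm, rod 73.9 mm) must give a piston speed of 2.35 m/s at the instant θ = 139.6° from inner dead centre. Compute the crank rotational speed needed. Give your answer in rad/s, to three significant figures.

For an in-line slider-crank, |v_piston| = rω|sinθ|·[1 + r cosθ/√(L² − r² sin²θ)].
With r = 0.0195 m, L = 0.0739 m, θ = 139.6°: the bracketed kinematic factor |dx/dθ| = 0.010061 m.
ω = v/|dx/dθ| = 2.35/0.010061 = 233.58 rad/s.

234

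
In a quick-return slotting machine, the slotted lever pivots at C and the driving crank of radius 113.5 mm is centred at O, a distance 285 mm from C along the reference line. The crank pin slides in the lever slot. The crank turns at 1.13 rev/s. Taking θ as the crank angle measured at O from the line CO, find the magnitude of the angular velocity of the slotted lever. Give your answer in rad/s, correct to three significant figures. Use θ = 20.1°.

1.98

ω = 7.1 rad/s (from 1.13 rev/s).
Crank pin A relative to C: A = (d + r cosθ, r sinθ); lever angle φ = atan2(r sinθ, d + r cosθ).
Differentiating tanφ: φ̇ = rω(d cosθ + r)/(d² + r² + 2dr cosθ).
d² + r² + 2dr cosθ = |CA|² = 0.154862 m²;  d cosθ + r = +0.38114 m.
|ω_lever| = |0.1135·7.1·+0.38114| / 0.154862 = 1.9833 rad/s.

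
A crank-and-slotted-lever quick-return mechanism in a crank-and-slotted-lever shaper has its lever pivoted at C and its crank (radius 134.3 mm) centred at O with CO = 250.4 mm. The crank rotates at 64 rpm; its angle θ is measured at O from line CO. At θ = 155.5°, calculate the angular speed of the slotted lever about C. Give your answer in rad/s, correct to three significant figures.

ω = 6.702 rad/s (from 64 rpm).
Crank pin A relative to C: A = (d + r cosθ, r sinθ); lever angle φ = atan2(r sinθ, d + r cosθ).
Differentiating tanφ: φ̇ = rω(d cosθ + r)/(d² + r² + 2dr cosθ).
d² + r² + 2dr cosθ = |CA|² = 0.019535 m²;  d cosθ + r = -0.093554 m.
|ω_lever| = |0.1343·6.702·-0.093554| / 0.019535 = 4.3106 rad/s.

4.31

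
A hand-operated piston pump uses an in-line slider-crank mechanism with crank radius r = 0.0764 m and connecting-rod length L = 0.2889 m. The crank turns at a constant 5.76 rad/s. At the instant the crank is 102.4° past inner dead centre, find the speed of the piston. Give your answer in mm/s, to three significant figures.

ω = 5.76 rad/s
For an in-line slider-crank, x = r cosθ + √(L² − r² sin²θ), so v = −rω sinθ·[1 + r cosθ/√(L² − r² sin²θ)].
With r = 0.0764 m, L = 0.2889 m, θ = 102.4°: √(L² − r² sin²θ) = 0.2791 m.
v = −0.0764·5.76·0.97667·[1 + 0.0764·-0.21474/0.2791] = -0.40453 m/s.
|v| = 0.40453 m/s = 404.53 mm/s.

405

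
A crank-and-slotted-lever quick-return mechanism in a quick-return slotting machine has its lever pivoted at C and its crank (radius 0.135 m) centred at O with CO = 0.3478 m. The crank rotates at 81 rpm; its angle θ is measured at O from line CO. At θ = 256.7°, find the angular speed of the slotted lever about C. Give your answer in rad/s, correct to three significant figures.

0.536

ω = 8.482 rad/s (from 81 rpm).
Crank pin A relative to C: A = (d + r cosθ, r sinθ); lever angle φ = atan2(r sinθ, d + r cosθ).
Differentiating tanφ: φ̇ = rω(d cosθ + r)/(d² + r² + 2dr cosθ).
d² + r² + 2dr cosθ = |CA|² = 0.117587 m²;  d cosθ + r = +0.054989 m.
|ω_lever| = |0.135·8.482·+0.054989| / 0.117587 = 0.5355 rad/s.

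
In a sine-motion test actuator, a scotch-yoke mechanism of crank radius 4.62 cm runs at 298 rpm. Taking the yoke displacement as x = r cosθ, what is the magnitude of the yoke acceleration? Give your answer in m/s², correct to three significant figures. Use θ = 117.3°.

ω = 31.21 rad/s (from 298 rpm).
x = r cosθ ⇒ ẍ = −rω² cosθ (ω constant).
|a| = rω²|cosθ| = 0.0462·(31.21)²·|cos 117.3°| = 20.635 m/s².

20.6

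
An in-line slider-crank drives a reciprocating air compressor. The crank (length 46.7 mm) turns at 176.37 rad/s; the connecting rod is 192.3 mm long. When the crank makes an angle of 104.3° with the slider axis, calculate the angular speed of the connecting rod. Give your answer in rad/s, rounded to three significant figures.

ω = 176.4 rad/s
The rod makes angle φ with the slider axis where L sinφ = r sinθ; differentiating, L cosφ·φ̇ = r ω cosθ.
L cosφ = √(L² − r² sin²θ) = 0.1869 m.
|ω_rod| = r ω |cosθ| / √(L² − r² sin²θ) = 0.0467·176.4·0.24700/0.1869 = 10.885 rad/s.

10.9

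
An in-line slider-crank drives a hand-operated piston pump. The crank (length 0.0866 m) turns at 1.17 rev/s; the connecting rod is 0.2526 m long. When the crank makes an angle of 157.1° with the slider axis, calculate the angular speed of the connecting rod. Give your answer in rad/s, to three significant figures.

2.34

ω = 7.351 rad/s (converted from 1.17 rev/s).
The rod makes angle φ with the slider axis where L sinφ = r sinθ; differentiating, L cosφ·φ̇ = r ω cosθ.
L cosφ = √(L² − r² sin²θ) = 0.25034 m.
|ω_rod| = r ω |cosθ| / √(L² − r² sin²θ) = 0.0866·7.351·0.92119/0.25034 = 2.3426 rad/s.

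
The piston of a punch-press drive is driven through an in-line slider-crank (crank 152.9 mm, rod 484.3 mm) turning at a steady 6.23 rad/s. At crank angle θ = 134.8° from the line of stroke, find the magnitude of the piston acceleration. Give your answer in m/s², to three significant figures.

4.14

ω = 6.23 rad/s
x(θ) = r cosθ + √(L² − r² sin²θ); with ω constant, a = ω²·d²x/dθ².
d²x/dθ² = −r cosθ − r²(cos2θ)/√u − r⁴ sin²2θ/(4u^{3/2}),  u = L² − r² sin²θ = 0.222776 m².
Substituting r = 0.1529 m, L = 0.4843 m, θ = 134.8°: d²x/dθ² = +0.10678 m.
a = ω²·d²x/dθ² = (6.23)²·(+0.10678) = +4.1446 m/s²;  |a| = 4.1446 m/s².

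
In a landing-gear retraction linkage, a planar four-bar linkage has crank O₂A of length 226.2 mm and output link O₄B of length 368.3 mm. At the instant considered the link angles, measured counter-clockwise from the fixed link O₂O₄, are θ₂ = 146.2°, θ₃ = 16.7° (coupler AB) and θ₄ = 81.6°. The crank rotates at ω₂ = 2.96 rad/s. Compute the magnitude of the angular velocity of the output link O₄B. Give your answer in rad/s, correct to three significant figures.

1.55

ω₂ = 2.96 rad/s
Differentiating the loop-closure r₂e^{iθ₂}+r₃e^{iθ₃}=r₁+r₄e^{iθ₄} gives r₂ω₂e^{iθ₂}+r₃ω₃e^{iθ₃}=r₄ω₄e^{iθ₄}.
Eliminating the other unknown: ω₄ = r₂ω₂ sin(θ₂−θ₃) / [r₄ sin(θ₄−θ₃)].
Numerator sine = +0.77162; denominator sine = +0.90557.
Result = 0.2262·2.96·(+0.77162) / (0.3683·(+0.90557)) = +1.5491 rad/s; magnitude 1.5491 rad/s.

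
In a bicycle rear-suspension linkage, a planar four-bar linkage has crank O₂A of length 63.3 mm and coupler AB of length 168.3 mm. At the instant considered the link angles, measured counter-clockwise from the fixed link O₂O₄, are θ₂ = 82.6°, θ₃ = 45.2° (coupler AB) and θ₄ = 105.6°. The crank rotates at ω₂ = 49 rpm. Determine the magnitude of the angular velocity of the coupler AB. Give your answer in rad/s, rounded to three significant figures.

ω₂ = 5.131 rad/s (from 49 rpm).
Differentiating the loop-closure r₂e^{iθ₂}+r₃e^{iθ₃}=r₁+r₄e^{iθ₄} gives r₂ω₂e^{iθ₂}+r₃ω₃e^{iθ₃}=r₄ω₄e^{iθ₄}.
Eliminating the other unknown: ω₃ = r₂ω₂ sin(θ₄−θ₂) / [r₃ sin(θ₃−θ₄)].
Numerator sine = +0.39073; denominator sine = -0.86949.
Result = 0.0633·5.131·(+0.39073) / (0.1683·(-0.86949)) = -0.86727 rad/s; magnitude 0.86727 rad/s.

0.867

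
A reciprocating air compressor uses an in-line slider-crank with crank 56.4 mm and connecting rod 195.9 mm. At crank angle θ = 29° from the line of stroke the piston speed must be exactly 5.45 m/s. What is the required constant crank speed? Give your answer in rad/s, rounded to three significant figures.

159

For an in-line slider-crank, |v_piston| = rω|sinθ|·[1 + r cosθ/√(L² − r² sin²θ)].
With r = 0.0564 m, L = 0.1959 m, θ = 29°: the bracketed kinematic factor |dx/dθ| = 0.034296 m.
ω = v/|dx/dθ| = 5.45/0.034296 = 158.91 rad/s.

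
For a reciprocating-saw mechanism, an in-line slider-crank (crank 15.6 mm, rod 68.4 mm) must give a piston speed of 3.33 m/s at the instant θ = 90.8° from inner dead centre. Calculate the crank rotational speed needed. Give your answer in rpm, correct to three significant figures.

For an in-line slider-crank, |v_piston| = rω|sinθ|·[1 + r cosθ/√(L² − r² sin²θ)].
With r = 0.0156 m, L = 0.0684 m, θ = 90.8°: the bracketed kinematic factor |dx/dθ| = 0.015547 m.
ω = v/|dx/dθ| = 3.33/0.015547 = 214.18 rad/s.
N = 60ω/(2π) = 2045.3 rpm.

2050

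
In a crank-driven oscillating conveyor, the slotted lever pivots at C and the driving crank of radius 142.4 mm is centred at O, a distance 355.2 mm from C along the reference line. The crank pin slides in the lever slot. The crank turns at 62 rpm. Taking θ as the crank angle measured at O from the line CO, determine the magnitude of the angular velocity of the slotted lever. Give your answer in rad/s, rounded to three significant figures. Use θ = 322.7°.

ω = 6.493 rad/s (from 62 rpm).
Crank pin A relative to C: A = (d + r cosθ, r sinθ); lever angle φ = atan2(r sinθ, d + r cosθ).
Differentiating tanφ: φ̇ = rω(d cosθ + r)/(d² + r² + 2dr cosθ).
d² + r² + 2dr cosθ = |CA|² = 0.226916 m²;  d cosθ + r = +0.42495 m.
|ω_lever| = |0.1424·6.493·+0.42495| / 0.226916 = 1.7314 rad/s.

1.73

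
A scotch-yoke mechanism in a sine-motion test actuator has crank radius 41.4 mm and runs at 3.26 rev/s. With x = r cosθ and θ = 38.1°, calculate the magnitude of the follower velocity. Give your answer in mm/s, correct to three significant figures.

523

ω = 20.48 rad/s (from 3.26 rev/s).
x = r cosθ ⇒ ẋ = −rω sinθ.
|v| = rω|sinθ| = 0.0414·20.48·|sin 38.1°| = 0.52325 m/s = 523.25 mm/s.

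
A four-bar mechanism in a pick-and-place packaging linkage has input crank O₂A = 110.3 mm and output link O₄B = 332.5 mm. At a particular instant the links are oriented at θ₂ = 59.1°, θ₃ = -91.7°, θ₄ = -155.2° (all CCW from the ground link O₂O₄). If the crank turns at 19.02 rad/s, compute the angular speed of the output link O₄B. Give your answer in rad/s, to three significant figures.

3.44

ω₂ = 19.02 rad/s
Differentiating the loop-closure r₂e^{iθ₂}+r₃e^{iθ₃}=r₁+r₄e^{iθ₄} gives r₂ω₂e^{iθ₂}+r₃ω₃e^{iθ₃}=r₄ω₄e^{iθ₄}.
Eliminating the other unknown: ω₄ = r₂ω₂ sin(θ₂−θ₃) / [r₄ sin(θ₄−θ₃)].
Numerator sine = +0.48786; denominator sine = -0.89493.
Result = 0.1103·19.02·(+0.48786) / (0.3325·(-0.89493)) = -3.4395 rad/s; magnitude 3.4395 rad/s.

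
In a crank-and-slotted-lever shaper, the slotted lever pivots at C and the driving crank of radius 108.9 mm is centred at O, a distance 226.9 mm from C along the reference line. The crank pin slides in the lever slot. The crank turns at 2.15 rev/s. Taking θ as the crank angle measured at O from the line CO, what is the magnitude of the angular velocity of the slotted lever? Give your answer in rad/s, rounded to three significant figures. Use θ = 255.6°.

ω = 13.51 rad/s (from 2.15 rev/s).
Crank pin A relative to C: A = (d + r cosθ, r sinθ); lever angle φ = atan2(r sinθ, d + r cosθ).
Differentiating tanφ: φ̇ = rω(d cosθ + r)/(d² + r² + 2dr cosθ).
d² + r² + 2dr cosθ = |CA|² = 0.0510529 m²;  d cosθ + r = +0.052472 m.
|ω_lever| = |0.1089·13.51·+0.052472| / 0.0510529 = 1.512 rad/s.

1.51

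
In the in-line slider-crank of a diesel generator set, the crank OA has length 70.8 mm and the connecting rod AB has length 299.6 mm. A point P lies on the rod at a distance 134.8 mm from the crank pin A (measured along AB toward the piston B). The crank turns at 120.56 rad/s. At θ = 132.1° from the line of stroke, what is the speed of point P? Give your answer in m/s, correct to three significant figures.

ω = 120.6 rad/s.  Crank-pin speed |V_A| = rω = 8.5356 m/s, perpendicular to OA.
Rod angle: sinφ = −(r/L) sinθ ⇒ φ = -10.098°; ω_rod = −rω cosθ/√(L²−r²sin²θ) = +19.401 rad/s.
V_P = V_A + ω_rod × AP, with AP = 0.1348 m along the rod.
Components: V_Px = −rω sinθ − a·ω_rod·sinφ = -5.8747 m/s;  V_Py = rω cosθ + a·ω_rod·cosφ = -3.1478 m/s.
|V_P| = √(V_Px² + V_Py²) = 6.6649 m/s.

6.66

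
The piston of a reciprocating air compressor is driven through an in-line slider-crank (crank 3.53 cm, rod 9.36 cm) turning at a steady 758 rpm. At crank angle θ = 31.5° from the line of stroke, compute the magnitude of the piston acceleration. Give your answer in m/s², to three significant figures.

ω = 2π·758/60 = 79.38 rad/s
x(θ) = r cosθ + √(L² − r² sin²θ); with ω constant, a = ω²·d²x/dθ².
d²x/dθ² = −r cosθ − r²(cos2θ)/√u − r⁴ sin²2θ/(4u^{3/2}),  u = L² − r² sin²θ = 0.00842077 m².
Substituting r = 0.0353 m, L = 0.0936 m, θ = 31.5°: d²x/dθ² = -0.036662 m.
a = ω²·d²x/dθ² = (79.38)²·(-0.036662) = -231 m/s²;  |a| = 231 m/s².

231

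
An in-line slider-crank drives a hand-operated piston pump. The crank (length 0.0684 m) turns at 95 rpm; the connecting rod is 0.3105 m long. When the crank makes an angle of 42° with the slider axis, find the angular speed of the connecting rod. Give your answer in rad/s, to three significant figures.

ω = 9.948 rad/s (converted from 95 rpm).
The rod makes angle φ with the slider axis where L sinφ = r sinθ; differentiating, L cosφ·φ̇ = r ω cosθ.
L cosφ = √(L² − r² sin²θ) = 0.30711 m.
|ω_rod| = r ω |cosθ| / √(L² − r² sin²θ) = 0.0684·9.948·0.74314/0.30711 = 1.6466 rad/s.

1.65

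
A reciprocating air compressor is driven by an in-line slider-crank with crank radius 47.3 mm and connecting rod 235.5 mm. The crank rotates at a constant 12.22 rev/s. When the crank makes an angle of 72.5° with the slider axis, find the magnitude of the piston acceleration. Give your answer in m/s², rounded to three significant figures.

37.3

ω = 2π·12.2 = 76.78 rad/s
x(θ) = r cosθ + √(L² − r² sin²θ); with ω constant, a = ω²·d²x/dθ².
d²x/dθ² = −r cosθ − r²(cos2θ)/√u − r⁴ sin²2θ/(4u^{3/2}),  u = L² − r² sin²θ = 0.0534253 m².
Substituting r = 0.0473 m, L = 0.2355 m, θ = 72.5°: d²x/dθ² = -0.0063278 m.
a = ω²·d²x/dθ² = (76.78)²·(-0.0063278) = -37.304 m/s²;  |a| = 37.304 m/s².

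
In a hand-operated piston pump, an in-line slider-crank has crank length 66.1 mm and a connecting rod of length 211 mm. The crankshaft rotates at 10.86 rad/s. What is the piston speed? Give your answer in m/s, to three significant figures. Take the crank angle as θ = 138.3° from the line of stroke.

ω = 10.86 rad/s
For an in-line slider-crank, x = r cosθ + √(L² − r² sin²θ), so v = −rω sinθ·[1 + r cosθ/√(L² − r² sin²θ)].
With r = 0.0661 m, L = 0.211 m, θ = 138.3°: √(L² − r² sin²θ) = 0.20637 m.
v = −0.0661·10.86·0.66523·[1 + 0.0661·-0.74664/0.20637] = -0.36333 m/s.
|v| = 0.36333 m/s.

0.363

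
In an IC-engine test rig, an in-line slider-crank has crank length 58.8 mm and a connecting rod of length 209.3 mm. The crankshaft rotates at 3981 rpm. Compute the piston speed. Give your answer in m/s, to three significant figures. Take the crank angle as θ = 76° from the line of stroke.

ω = 2π·3981/60 = 416.9 rad/s
For an in-line slider-crank, x = r cosθ + √(L² − r² sin²θ), so v = −rω sinθ·[1 + r cosθ/√(L² − r² sin²θ)].
With r = 0.0588 m, L = 0.2093 m, θ = 76°: √(L² − r² sin²θ) = 0.20137 m.
v = −0.0588·416.9·0.97030·[1 + 0.0588·0.24192/0.20137] = -25.465 m/s.
|v| = 25.465 m/s.

25.5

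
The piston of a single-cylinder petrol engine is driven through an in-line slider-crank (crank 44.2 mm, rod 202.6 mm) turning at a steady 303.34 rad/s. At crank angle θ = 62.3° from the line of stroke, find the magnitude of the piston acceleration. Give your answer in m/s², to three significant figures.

1380

ω = 303.3 rad/s
x(θ) = r cosθ + √(L² − r² sin²θ); with ω constant, a = ω²·d²x/dθ².
d²x/dθ² = −r cosθ − r²(cos2θ)/√u − r⁴ sin²2θ/(4u^{3/2}),  u = L² − r² sin²θ = 0.0395153 m².
Substituting r = 0.0442 m, L = 0.2026 m, θ = 62.3°: d²x/dθ² = -0.015048 m.
a = ω²·d²x/dθ² = (303.3)²·(-0.015048) = -1384.6 m/s²;  |a| = 1384.6 m/s².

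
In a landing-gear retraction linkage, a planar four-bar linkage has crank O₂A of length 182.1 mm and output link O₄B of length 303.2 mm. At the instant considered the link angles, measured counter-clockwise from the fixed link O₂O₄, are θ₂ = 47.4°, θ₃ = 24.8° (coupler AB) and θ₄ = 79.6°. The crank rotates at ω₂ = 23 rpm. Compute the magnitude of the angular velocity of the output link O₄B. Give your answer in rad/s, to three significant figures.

0.680

ω₂ = 2.409 rad/s (from 23 rpm).
Differentiating the loop-closure r₂e^{iθ₂}+r₃e^{iθ₃}=r₁+r₄e^{iθ₄} gives r₂ω₂e^{iθ₂}+r₃ω₃e^{iθ₃}=r₄ω₄e^{iθ₄}.
Eliminating the other unknown: ω₄ = r₂ω₂ sin(θ₂−θ₃) / [r₄ sin(θ₄−θ₃)].
Numerator sine = +0.38430; denominator sine = +0.81714.
Result = 0.1821·2.409·(+0.38430) / (0.3032·(+0.81714)) = +0.6803 rad/s; magnitude 0.6803 rad/s.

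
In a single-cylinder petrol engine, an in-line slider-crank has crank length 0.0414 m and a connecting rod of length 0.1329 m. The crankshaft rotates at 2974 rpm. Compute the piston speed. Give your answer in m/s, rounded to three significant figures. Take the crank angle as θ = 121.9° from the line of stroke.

9.08

ω = 2π·2974/60 = 311.4 rad/s
For an in-line slider-crank, x = r cosθ + √(L² − r² sin²θ), so v = −rω sinθ·[1 + r cosθ/√(L² − r² sin²θ)].
With r = 0.0414 m, L = 0.1329 m, θ = 121.9°: √(L² − r² sin²θ) = 0.12817 m.
v = −0.0414·311.4·0.84897·[1 + 0.0414·-0.52844/0.12817] = -9.0778 m/s.
|v| = 9.0778 m/s.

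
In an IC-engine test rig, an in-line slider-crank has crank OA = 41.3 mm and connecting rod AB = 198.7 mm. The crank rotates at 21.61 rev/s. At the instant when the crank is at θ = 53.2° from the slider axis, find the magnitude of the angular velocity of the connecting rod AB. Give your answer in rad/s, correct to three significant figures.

17.1

ω = 135.8 rad/s (converted from 21.61 rev/s).
The rod makes angle φ with the slider axis where L sinφ = r sinθ; differentiating, L cosφ·φ̇ = r ω cosθ.
L cosφ = √(L² − r² sin²θ) = 0.19593 m.
|ω_rod| = r ω |cosθ| / √(L² − r² sin²θ) = 0.0413·135.8·0.59902/0.19593 = 17.145 rad/s.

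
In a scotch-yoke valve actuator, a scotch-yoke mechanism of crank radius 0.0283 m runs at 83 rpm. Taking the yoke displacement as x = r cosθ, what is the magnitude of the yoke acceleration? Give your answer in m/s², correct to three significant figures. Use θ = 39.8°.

ω = 8.692 rad/s (from 83 rpm).
x = r cosθ ⇒ ẍ = −rω² cosθ (ω constant).
|a| = rω²|cosθ| = 0.0283·(8.692)²·|cos 39.8°| = 1.6426 m/s².

1.64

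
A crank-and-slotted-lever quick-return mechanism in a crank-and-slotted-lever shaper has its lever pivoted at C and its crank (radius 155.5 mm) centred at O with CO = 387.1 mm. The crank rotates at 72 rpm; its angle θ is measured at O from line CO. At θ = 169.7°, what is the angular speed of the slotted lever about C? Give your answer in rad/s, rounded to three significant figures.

ω = 7.54 rad/s (from 72 rpm).
Crank pin A relative to C: A = (d + r cosθ, r sinθ); lever angle φ = atan2(r sinθ, d + r cosθ).
Differentiating tanφ: φ̇ = rω(d cosθ + r)/(d² + r² + 2dr cosθ).
d² + r² + 2dr cosθ = |CA|² = 0.0555786 m²;  d cosθ + r = -0.22536 m.
|ω_lever| = |0.1555·7.54·-0.22536| / 0.0555786 = 4.7541 rad/s.

4.75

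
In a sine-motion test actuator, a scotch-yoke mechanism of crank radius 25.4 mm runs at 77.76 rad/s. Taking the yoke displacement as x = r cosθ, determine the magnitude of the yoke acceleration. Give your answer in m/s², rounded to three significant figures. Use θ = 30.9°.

ω = 77.76 rad/s
x = r cosθ ⇒ ẍ = −rω² cosθ (ω constant).
|a| = rω²|cosθ| = 0.0254·(77.76)²·|cos 30.9°| = 131.79 m/s².

132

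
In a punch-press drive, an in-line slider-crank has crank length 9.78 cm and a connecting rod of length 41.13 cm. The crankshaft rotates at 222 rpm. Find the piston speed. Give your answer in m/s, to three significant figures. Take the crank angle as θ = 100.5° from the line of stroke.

ω = 2π·222/60 = 23.25 rad/s
For an in-line slider-crank, x = r cosθ + √(L² − r² sin²θ), so v = −rω sinθ·[1 + r cosθ/√(L² − r² sin²θ)].
With r = 0.0978 m, L = 0.4113 m, θ = 100.5°: √(L² − r² sin²θ) = 0.3999 m.
v = −0.0978·23.25·0.98325·[1 + 0.0978·-0.18224/0.3999] = -2.1359 m/s.
|v| = 2.1359 m/s.

2.14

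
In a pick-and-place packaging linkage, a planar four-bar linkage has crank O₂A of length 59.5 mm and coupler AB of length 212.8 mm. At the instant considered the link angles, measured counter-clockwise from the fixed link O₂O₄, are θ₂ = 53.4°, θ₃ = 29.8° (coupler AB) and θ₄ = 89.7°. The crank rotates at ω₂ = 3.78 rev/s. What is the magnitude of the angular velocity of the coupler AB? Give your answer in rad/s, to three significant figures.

4.54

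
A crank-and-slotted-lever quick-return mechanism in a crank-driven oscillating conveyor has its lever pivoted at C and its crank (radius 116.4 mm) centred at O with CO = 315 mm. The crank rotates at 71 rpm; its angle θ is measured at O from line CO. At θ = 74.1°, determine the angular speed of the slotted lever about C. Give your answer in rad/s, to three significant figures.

ω = 7.435 rad/s (from 71 rpm).
Crank pin A relative to C: A = (d + r cosθ, r sinθ); lever angle φ = atan2(r sinθ, d + r cosθ).
Differentiating tanφ: φ̇ = rω(d cosθ + r)/(d² + r² + 2dr cosθ).
d² + r² + 2dr cosθ = |CA|² = 0.132864 m²;  d cosθ + r = +0.2027 m.
|ω_lever| = |0.1164·7.435·+0.2027| / 0.132864 = 1.3203 rad/s.

1.32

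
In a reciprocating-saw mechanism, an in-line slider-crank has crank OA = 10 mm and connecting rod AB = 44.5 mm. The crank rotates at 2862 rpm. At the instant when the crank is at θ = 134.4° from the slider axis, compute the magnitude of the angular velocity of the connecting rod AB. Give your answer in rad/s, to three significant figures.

47.7

ω = 299.7 rad/s (converted from 2862 rpm).
The rod makes angle φ with the slider axis where L sinφ = r sinθ; differentiating, L cosφ·φ̇ = r ω cosθ.
L cosφ = √(L² − r² sin²θ) = 0.043923 m.
|ω_rod| = r ω |cosθ| / √(L² − r² sin²θ) = 0.01·299.7·0.69966/0.043923 = 47.742 rad/s.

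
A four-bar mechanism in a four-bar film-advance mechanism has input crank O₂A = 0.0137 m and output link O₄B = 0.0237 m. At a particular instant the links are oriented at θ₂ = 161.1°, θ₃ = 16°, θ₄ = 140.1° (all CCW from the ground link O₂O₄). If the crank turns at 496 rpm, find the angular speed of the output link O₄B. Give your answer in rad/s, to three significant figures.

20.7

ω₂ = 51.94 rad/s (from 496 rpm).
Differentiating the loop-closure r₂e^{iθ₂}+r₃e^{iθ₃}=r₁+r₄e^{iθ₄} gives r₂ω₂e^{iθ₂}+r₃ω₃e^{iθ₃}=r₄ω₄e^{iθ₄}.
Eliminating the other unknown: ω₄ = r₂ω₂ sin(θ₂−θ₃) / [r₄ sin(θ₄−θ₃)].
Numerator sine = +0.57215; denominator sine = +0.82806.
Result = 0.0137·51.94·(+0.57215) / (0.0237·(+0.82806)) = +20.746 rad/s; magnitude 20.746 rad/s.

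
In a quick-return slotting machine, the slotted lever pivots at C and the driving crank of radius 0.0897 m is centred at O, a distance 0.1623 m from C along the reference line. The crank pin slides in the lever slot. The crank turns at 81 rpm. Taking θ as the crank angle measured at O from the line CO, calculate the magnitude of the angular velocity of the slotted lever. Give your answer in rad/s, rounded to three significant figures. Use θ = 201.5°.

6.39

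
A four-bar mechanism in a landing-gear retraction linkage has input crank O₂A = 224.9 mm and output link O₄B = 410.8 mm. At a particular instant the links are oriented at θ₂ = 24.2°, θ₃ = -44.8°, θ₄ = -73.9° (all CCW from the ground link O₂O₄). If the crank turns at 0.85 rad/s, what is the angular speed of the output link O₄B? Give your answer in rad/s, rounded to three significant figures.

0.893

ω₂ = 0.85 rad/s
Differentiating the loop-closure r₂e^{iθ₂}+r₃e^{iθ₃}=r₁+r₄e^{iθ₄} gives r₂ω₂e^{iθ₂}+r₃ω₃e^{iθ₃}=r₄ω₄e^{iθ₄}.
Eliminating the other unknown: ω₄ = r₂ω₂ sin(θ₂−θ₃) / [r₄ sin(θ₄−θ₃)].
Numerator sine = +0.93358; denominator sine = -0.48634.
Result = 0.2249·0.85·(+0.93358) / (0.4108·(-0.48634)) = -0.89329 rad/s; magnitude 0.89329 rad/s.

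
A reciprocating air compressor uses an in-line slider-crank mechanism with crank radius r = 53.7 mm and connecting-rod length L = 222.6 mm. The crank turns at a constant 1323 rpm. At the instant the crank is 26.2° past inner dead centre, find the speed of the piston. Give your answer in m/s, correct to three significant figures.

4.00

ω = 2π·1323/60 = 138.5 rad/s
For an in-line slider-crank, x = r cosθ + √(L² − r² sin²θ), so v = −rω sinθ·[1 + r cosθ/√(L² − r² sin²θ)].
With r = 0.0537 m, L = 0.2226 m, θ = 26.2°: √(L² − r² sin²θ) = 0.22133 m.
v = −0.0537·138.5·0.44151·[1 + 0.0537·0.89726/0.22133] = -3.9998 m/s.
|v| = 3.9998 m/s.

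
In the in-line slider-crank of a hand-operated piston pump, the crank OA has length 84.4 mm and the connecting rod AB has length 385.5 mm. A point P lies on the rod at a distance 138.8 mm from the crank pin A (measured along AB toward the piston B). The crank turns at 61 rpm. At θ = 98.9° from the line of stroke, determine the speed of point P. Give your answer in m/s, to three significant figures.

0.529

ω = 6.388 rad/s.  Crank-pin speed |V_A| = rω = 0.53914 m/s, perpendicular to OA.
Rod angle: sinφ = −(r/L) sinθ ⇒ φ = -12.492°; ω_rod = −rω cosθ/√(L²−r²sin²θ) = +0.22162 rad/s.
V_P = V_A + ω_rod × AP, with AP = 0.1388 m along the rod.
Components: V_Px = −rω sinθ − a·ω_rod·sinφ = -0.52599 m/s;  V_Py = rω cosθ + a·ω_rod·cosφ = -0.053378 m/s.
|V_P| = √(V_Px² + V_Py²) = 0.5287 m/s.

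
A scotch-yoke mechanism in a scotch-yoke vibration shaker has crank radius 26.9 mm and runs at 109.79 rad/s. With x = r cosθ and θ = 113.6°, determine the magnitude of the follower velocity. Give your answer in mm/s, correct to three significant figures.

ω = 109.8 rad/s
x = r cosθ ⇒ ẋ = −rω sinθ.
|v| = rω|sinθ| = 0.0269·109.8·|sin 113.6°| = 2.7063 m/s = 2706.3 mm/s.

2710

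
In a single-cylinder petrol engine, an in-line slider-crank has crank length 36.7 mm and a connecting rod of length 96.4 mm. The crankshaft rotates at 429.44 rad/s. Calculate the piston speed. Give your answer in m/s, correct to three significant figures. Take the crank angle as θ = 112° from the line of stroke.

ω = 429.4 rad/s
For an in-line slider-crank, x = r cosθ + √(L² − r² sin²θ), so v = −rω sinθ·[1 + r cosθ/√(L² − r² sin²θ)].
With r = 0.0367 m, L = 0.0964 m, θ = 112°: √(L² − r² sin²θ) = 0.090195 m.
v = −0.0367·429.4·0.92718·[1 + 0.0367·-0.37461/0.090195] = -12.385 m/s.
|v| = 12.385 m/s.

12.4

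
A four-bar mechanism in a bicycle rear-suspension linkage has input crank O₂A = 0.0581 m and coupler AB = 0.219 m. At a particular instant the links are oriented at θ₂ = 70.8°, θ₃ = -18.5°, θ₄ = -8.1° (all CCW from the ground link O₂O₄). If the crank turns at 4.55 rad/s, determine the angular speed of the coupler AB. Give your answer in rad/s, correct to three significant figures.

6.56

ω₂ = 4.55 rad/s
Differentiating the loop-closure r₂e^{iθ₂}+r₃e^{iθ₃}=r₁+r₄e^{iθ₄} gives r₂ω₂e^{iθ₂}+r₃ω₃e^{iθ₃}=r₄ω₄e^{iθ₄}.
Eliminating the other unknown: ω₃ = r₂ω₂ sin(θ₄−θ₂) / [r₃ sin(θ₃−θ₄)].
Numerator sine = -0.98129; denominator sine = -0.18052.
Result = 0.0581·4.55·(-0.98129) / (0.219·(-0.18052)) = +6.5617 rad/s; magnitude 6.5617 rad/s.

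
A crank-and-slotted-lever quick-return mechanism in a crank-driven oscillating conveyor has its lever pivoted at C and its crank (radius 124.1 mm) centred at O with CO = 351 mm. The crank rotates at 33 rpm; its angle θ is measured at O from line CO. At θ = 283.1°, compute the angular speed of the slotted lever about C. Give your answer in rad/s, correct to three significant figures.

0.552

ω = 3.456 rad/s (from 33 rpm).
Crank pin A relative to C: A = (d + r cosθ, r sinθ); lever angle φ = atan2(r sinθ, d + r cosθ).
Differentiating tanφ: φ̇ = rω(d cosθ + r)/(d² + r² + 2dr cosθ).
d² + r² + 2dr cosθ = |CA|² = 0.158347 m²;  d cosθ + r = +0.20365 m.
|ω_lever| = |0.1241·3.456·+0.20365| / 0.158347 = 0.55157 rad/s.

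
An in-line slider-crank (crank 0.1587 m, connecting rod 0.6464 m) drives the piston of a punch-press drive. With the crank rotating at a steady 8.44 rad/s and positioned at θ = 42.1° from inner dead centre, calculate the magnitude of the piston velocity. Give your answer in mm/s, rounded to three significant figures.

ω = 8.44 rad/s
For an in-line slider-crank, x = r cosθ + √(L² − r² sin²θ), so v = −rω sinθ·[1 + r cosθ/√(L² − r² sin²θ)].
With r = 0.1587 m, L = 0.6464 m, θ = 42.1°: √(L² − r² sin²θ) = 0.63758 m.
v = −0.1587·8.44·0.67043·[1 + 0.1587·0.74198/0.63758] = -1.0638 m/s.
|v| = 1.0638 m/s = 1063.8 mm/s.

1060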